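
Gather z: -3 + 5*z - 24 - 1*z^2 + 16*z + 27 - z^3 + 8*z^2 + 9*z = -z^3 + 7*z^2 + 30*z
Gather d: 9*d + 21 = 9*d + 21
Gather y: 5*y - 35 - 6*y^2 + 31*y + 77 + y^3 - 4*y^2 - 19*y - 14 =y^3 - 10*y^2 + 17*y + 28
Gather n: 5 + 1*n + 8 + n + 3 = 2*n + 16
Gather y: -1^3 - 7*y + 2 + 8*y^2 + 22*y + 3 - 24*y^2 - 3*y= -16*y^2 + 12*y + 4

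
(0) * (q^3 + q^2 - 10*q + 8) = 0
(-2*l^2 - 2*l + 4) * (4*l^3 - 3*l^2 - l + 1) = -8*l^5 - 2*l^4 + 24*l^3 - 12*l^2 - 6*l + 4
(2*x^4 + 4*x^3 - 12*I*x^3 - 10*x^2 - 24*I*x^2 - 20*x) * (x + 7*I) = 2*x^5 + 4*x^4 + 2*I*x^4 + 74*x^3 + 4*I*x^3 + 148*x^2 - 70*I*x^2 - 140*I*x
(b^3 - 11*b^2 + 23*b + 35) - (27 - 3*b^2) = b^3 - 8*b^2 + 23*b + 8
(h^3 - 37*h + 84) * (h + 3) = h^4 + 3*h^3 - 37*h^2 - 27*h + 252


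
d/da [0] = 0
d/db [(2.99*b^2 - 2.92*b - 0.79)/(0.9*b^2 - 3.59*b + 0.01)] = (-8.1061*b^2 + 1.4818*b - 2.8653)/(0.81*b^4 - 6.462*b^3 + 12.9061*b^2 - 0.0718*b + 0.0001)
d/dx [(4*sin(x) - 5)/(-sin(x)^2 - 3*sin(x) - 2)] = (4*sin(x)^2 - 10*sin(x) - 23)*cos(x)/((sin(x) + 1)^2*(sin(x) + 2)^2)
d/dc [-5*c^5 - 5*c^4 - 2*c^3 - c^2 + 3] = c*(-25*c^3 - 20*c^2 - 6*c - 2)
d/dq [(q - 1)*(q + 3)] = 2*q + 2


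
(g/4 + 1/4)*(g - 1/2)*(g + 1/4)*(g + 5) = g^4/4 + 23*g^3/16 + 27*g^2/32 - g/2 - 5/32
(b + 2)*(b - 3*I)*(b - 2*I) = b^3 + 2*b^2 - 5*I*b^2 - 6*b - 10*I*b - 12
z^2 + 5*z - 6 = (z - 1)*(z + 6)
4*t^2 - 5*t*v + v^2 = (-4*t + v)*(-t + v)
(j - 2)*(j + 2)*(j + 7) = j^3 + 7*j^2 - 4*j - 28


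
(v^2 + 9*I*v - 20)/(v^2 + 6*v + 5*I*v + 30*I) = (v + 4*I)/(v + 6)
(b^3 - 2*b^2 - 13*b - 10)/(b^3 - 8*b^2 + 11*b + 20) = (b + 2)/(b - 4)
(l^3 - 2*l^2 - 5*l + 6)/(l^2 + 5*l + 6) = (l^2 - 4*l + 3)/(l + 3)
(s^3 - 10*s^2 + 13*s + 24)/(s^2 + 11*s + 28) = (s^3 - 10*s^2 + 13*s + 24)/(s^2 + 11*s + 28)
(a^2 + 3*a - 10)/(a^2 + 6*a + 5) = (a - 2)/(a + 1)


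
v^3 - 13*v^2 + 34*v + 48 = (v - 8)*(v - 6)*(v + 1)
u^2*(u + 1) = u^3 + u^2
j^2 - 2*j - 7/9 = (j - 7/3)*(j + 1/3)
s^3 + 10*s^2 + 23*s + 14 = (s + 1)*(s + 2)*(s + 7)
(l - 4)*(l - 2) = l^2 - 6*l + 8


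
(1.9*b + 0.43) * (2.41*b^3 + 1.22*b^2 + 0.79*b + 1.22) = 4.579*b^4 + 3.3543*b^3 + 2.0256*b^2 + 2.6577*b + 0.5246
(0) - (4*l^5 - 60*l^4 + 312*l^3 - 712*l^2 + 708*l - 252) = -4*l^5 + 60*l^4 - 312*l^3 + 712*l^2 - 708*l + 252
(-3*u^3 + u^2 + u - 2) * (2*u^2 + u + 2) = -6*u^5 - u^4 - 3*u^3 - u^2 - 4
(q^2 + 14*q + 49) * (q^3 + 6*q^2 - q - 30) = q^5 + 20*q^4 + 132*q^3 + 250*q^2 - 469*q - 1470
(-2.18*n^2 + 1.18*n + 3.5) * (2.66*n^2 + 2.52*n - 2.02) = -5.7988*n^4 - 2.3548*n^3 + 16.6872*n^2 + 6.4364*n - 7.07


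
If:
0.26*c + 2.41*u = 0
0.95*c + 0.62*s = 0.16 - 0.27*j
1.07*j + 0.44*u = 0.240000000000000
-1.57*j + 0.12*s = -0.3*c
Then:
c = 7.54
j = 0.56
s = -11.54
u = -0.81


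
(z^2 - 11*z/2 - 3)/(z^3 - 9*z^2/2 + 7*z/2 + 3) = (z - 6)/(z^2 - 5*z + 6)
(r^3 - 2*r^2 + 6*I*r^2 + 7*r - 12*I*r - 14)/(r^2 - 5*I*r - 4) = (r^2 + r*(-2 + 7*I) - 14*I)/(r - 4*I)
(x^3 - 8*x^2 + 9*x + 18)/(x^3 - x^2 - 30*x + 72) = (x^2 - 5*x - 6)/(x^2 + 2*x - 24)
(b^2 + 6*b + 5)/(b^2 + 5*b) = (b + 1)/b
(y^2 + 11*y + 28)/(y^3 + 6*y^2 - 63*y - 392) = (y + 4)/(y^2 - y - 56)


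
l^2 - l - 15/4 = (l - 5/2)*(l + 3/2)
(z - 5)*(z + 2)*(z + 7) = z^3 + 4*z^2 - 31*z - 70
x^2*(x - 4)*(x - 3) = x^4 - 7*x^3 + 12*x^2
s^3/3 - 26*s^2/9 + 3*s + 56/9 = (s/3 + 1/3)*(s - 7)*(s - 8/3)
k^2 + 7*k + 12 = (k + 3)*(k + 4)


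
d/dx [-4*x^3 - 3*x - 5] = -12*x^2 - 3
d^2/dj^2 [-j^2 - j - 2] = -2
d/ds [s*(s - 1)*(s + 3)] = 3*s^2 + 4*s - 3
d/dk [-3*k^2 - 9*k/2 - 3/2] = -6*k - 9/2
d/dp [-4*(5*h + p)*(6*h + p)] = -44*h - 8*p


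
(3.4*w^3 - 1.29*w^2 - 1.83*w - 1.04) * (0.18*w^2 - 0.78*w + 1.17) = 0.612*w^5 - 2.8842*w^4 + 4.6548*w^3 - 0.2691*w^2 - 1.3299*w - 1.2168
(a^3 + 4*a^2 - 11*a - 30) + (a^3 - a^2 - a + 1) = 2*a^3 + 3*a^2 - 12*a - 29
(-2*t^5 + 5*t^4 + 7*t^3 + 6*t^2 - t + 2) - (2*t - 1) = -2*t^5 + 5*t^4 + 7*t^3 + 6*t^2 - 3*t + 3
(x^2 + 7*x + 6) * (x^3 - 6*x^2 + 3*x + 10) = x^5 + x^4 - 33*x^3 - 5*x^2 + 88*x + 60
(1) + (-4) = -3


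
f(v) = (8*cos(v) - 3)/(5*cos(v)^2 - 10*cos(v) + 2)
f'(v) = (10*sin(v)*cos(v) - 10*sin(v))*(8*cos(v) - 3)/(5*cos(v)^2 - 10*cos(v) + 2)^2 - 8*sin(v)/(5*cos(v)^2 - 10*cos(v) + 2) = 2*(20*cos(v)^2 - 15*cos(v) + 7)*sin(v)/(5*sin(v)^2 + 10*cos(v) - 7)^2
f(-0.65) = -1.21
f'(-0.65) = -1.20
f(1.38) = -5.23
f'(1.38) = 119.18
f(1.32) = 5.84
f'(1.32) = 289.22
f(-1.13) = -0.30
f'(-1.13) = -4.17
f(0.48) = -1.40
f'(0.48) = 1.01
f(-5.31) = -0.73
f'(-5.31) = 1.94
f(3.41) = -0.66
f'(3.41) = -0.08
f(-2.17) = -0.81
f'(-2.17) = -0.42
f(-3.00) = -0.65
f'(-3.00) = -0.04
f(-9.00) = -0.67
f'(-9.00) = -0.13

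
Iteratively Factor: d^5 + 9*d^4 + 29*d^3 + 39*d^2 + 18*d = (d + 1)*(d^4 + 8*d^3 + 21*d^2 + 18*d) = (d + 1)*(d + 2)*(d^3 + 6*d^2 + 9*d) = (d + 1)*(d + 2)*(d + 3)*(d^2 + 3*d) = (d + 1)*(d + 2)*(d + 3)^2*(d)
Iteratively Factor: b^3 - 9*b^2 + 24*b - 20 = (b - 5)*(b^2 - 4*b + 4) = (b - 5)*(b - 2)*(b - 2)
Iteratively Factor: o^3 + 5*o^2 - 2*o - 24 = (o + 4)*(o^2 + o - 6) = (o + 3)*(o + 4)*(o - 2)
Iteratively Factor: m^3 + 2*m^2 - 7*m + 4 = (m - 1)*(m^2 + 3*m - 4) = (m - 1)*(m + 4)*(m - 1)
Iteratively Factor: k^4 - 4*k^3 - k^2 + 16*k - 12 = (k - 2)*(k^3 - 2*k^2 - 5*k + 6) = (k - 2)*(k - 1)*(k^2 - k - 6) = (k - 2)*(k - 1)*(k + 2)*(k - 3)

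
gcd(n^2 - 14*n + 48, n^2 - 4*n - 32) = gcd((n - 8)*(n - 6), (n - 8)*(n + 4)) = n - 8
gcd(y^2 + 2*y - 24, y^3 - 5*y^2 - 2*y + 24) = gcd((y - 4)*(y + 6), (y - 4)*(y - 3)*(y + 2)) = y - 4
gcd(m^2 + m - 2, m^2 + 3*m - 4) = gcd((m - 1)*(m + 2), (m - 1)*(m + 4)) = m - 1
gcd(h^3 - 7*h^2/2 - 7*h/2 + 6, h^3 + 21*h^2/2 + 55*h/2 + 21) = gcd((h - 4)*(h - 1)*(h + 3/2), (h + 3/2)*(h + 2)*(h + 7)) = h + 3/2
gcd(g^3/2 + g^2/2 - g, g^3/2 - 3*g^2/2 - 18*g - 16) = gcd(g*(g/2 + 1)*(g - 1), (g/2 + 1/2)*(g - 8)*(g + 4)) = 1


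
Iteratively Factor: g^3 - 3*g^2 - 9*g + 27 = (g - 3)*(g^2 - 9) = (g - 3)^2*(g + 3)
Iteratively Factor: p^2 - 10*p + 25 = (p - 5)*(p - 5)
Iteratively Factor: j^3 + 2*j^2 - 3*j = (j + 3)*(j^2 - j) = (j - 1)*(j + 3)*(j)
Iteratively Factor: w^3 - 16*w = (w + 4)*(w^2 - 4*w) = w*(w + 4)*(w - 4)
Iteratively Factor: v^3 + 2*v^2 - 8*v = (v - 2)*(v^2 + 4*v) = v*(v - 2)*(v + 4)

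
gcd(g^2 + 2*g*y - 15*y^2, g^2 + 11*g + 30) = 1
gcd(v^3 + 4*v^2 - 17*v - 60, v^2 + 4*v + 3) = v + 3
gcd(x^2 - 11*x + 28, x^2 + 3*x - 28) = x - 4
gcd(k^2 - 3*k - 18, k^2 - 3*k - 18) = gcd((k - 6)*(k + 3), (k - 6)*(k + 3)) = k^2 - 3*k - 18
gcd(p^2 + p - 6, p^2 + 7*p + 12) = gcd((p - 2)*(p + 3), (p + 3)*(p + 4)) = p + 3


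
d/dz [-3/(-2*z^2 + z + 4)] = 3*(1 - 4*z)/(-2*z^2 + z + 4)^2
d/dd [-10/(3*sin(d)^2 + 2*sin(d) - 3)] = 20*(3*sin(d) + 1)*cos(d)/(2*sin(d) - 3*cos(d)^2)^2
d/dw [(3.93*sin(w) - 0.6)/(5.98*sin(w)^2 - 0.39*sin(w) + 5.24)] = (-23.5014*sin(w)^2 + 7.176*sin(w) + 20.3592)*cos(w)/(35.7604*sin(w)^4 - 4.6644*sin(w)^3 + 62.8225*sin(w)^2 - 4.0872*sin(w) + 27.4576)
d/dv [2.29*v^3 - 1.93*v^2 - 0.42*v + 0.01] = 6.87*v^2 - 3.86*v - 0.42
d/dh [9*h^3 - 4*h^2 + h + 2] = 27*h^2 - 8*h + 1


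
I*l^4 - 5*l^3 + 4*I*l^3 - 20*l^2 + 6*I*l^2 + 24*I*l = l*(l + 4)*(l + 6*I)*(I*l + 1)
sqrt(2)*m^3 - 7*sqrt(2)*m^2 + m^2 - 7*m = m*(m - 7)*(sqrt(2)*m + 1)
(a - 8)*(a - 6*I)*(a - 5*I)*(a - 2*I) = a^4 - 8*a^3 - 13*I*a^3 - 52*a^2 + 104*I*a^2 + 416*a + 60*I*a - 480*I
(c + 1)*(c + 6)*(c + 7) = c^3 + 14*c^2 + 55*c + 42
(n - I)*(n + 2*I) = n^2 + I*n + 2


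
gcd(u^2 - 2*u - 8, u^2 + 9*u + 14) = u + 2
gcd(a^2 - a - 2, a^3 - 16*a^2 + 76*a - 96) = a - 2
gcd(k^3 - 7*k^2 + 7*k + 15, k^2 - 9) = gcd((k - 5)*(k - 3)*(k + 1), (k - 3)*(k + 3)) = k - 3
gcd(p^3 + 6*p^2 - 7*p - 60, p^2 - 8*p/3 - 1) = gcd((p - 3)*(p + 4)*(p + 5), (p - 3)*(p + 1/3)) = p - 3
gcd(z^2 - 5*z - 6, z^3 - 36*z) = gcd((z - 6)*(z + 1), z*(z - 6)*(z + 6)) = z - 6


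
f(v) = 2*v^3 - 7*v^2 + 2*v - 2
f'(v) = 6*v^2 - 14*v + 2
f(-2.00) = -50.00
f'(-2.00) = 54.00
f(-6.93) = -1017.66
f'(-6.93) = 387.17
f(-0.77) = -8.60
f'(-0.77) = 16.34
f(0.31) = -1.99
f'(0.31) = -1.76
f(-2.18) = -60.35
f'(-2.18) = 61.03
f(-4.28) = -295.59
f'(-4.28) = 171.83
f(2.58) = -9.09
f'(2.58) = 5.82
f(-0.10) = -2.27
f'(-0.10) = 3.46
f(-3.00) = -125.00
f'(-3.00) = 98.00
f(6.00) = 190.00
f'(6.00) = 134.00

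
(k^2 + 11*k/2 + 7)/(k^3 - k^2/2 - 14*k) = (k + 2)/(k*(k - 4))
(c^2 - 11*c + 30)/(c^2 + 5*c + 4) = (c^2 - 11*c + 30)/(c^2 + 5*c + 4)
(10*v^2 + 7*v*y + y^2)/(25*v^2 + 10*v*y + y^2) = (2*v + y)/(5*v + y)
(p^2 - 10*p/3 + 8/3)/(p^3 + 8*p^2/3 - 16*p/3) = (p - 2)/(p*(p + 4))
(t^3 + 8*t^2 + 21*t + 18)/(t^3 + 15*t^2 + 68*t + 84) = (t^2 + 6*t + 9)/(t^2 + 13*t + 42)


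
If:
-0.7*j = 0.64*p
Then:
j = -0.914285714285714*p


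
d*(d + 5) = d^2 + 5*d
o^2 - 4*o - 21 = (o - 7)*(o + 3)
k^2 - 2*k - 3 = (k - 3)*(k + 1)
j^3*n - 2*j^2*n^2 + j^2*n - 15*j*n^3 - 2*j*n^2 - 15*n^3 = (j - 5*n)*(j + 3*n)*(j*n + n)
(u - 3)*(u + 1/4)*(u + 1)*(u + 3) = u^4 + 5*u^3/4 - 35*u^2/4 - 45*u/4 - 9/4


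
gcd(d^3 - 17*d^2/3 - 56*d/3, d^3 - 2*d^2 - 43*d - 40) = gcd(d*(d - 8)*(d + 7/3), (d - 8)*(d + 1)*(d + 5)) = d - 8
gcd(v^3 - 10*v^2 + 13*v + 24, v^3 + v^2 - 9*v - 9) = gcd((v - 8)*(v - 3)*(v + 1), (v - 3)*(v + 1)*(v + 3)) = v^2 - 2*v - 3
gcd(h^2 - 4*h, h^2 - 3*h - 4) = h - 4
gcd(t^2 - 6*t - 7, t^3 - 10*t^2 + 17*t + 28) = t^2 - 6*t - 7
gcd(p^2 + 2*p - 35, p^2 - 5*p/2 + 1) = 1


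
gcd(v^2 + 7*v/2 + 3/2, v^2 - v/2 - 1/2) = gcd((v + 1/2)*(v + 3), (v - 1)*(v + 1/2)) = v + 1/2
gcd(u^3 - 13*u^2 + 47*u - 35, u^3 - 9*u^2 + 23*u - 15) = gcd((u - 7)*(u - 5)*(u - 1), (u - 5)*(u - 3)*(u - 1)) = u^2 - 6*u + 5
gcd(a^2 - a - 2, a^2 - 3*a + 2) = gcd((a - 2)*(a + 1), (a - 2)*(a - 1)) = a - 2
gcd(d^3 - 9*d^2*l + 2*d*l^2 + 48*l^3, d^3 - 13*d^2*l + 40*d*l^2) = d - 8*l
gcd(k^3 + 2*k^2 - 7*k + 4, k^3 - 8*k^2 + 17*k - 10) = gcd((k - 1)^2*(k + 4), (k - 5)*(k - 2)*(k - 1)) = k - 1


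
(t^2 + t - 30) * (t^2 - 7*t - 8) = t^4 - 6*t^3 - 45*t^2 + 202*t + 240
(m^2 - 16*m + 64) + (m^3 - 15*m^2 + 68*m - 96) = m^3 - 14*m^2 + 52*m - 32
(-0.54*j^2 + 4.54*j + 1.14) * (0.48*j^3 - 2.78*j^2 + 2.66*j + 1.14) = -0.2592*j^5 + 3.6804*j^4 - 13.5104*j^3 + 8.2916*j^2 + 8.208*j + 1.2996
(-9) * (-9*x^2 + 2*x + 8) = 81*x^2 - 18*x - 72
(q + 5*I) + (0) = q + 5*I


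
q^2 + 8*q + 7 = (q + 1)*(q + 7)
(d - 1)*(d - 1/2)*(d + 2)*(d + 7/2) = d^4 + 4*d^3 - 3*d^2/4 - 31*d/4 + 7/2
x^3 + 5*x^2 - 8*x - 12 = (x - 2)*(x + 1)*(x + 6)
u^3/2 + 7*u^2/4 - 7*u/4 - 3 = (u/2 + 1/2)*(u - 3/2)*(u + 4)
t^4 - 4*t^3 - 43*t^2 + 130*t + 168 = (t - 7)*(t - 4)*(t + 1)*(t + 6)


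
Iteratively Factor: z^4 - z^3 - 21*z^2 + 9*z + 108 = (z - 4)*(z^3 + 3*z^2 - 9*z - 27) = (z - 4)*(z - 3)*(z^2 + 6*z + 9) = (z - 4)*(z - 3)*(z + 3)*(z + 3)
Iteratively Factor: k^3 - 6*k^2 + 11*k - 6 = (k - 1)*(k^2 - 5*k + 6) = (k - 3)*(k - 1)*(k - 2)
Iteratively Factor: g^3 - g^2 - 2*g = (g)*(g^2 - g - 2) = g*(g - 2)*(g + 1)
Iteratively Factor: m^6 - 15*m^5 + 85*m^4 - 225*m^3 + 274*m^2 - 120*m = (m - 4)*(m^5 - 11*m^4 + 41*m^3 - 61*m^2 + 30*m) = m*(m - 4)*(m^4 - 11*m^3 + 41*m^2 - 61*m + 30) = m*(m - 5)*(m - 4)*(m^3 - 6*m^2 + 11*m - 6) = m*(m - 5)*(m - 4)*(m - 2)*(m^2 - 4*m + 3) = m*(m - 5)*(m - 4)*(m - 3)*(m - 2)*(m - 1)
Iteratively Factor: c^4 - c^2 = (c)*(c^3 - c) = c*(c + 1)*(c^2 - c) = c^2*(c + 1)*(c - 1)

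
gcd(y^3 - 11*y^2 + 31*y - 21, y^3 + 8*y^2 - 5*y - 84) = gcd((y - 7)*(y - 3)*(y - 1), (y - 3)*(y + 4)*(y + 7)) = y - 3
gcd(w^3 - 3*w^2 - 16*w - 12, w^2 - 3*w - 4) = w + 1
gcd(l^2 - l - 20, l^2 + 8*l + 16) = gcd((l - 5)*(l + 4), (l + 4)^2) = l + 4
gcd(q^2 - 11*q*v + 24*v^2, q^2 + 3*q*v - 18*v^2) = q - 3*v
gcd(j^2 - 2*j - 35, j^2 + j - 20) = j + 5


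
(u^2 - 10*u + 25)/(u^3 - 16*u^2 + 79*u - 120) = (u - 5)/(u^2 - 11*u + 24)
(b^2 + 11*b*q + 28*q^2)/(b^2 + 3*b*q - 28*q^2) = (-b - 4*q)/(-b + 4*q)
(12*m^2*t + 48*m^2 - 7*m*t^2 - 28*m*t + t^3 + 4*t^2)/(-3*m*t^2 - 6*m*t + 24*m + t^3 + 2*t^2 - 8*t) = (-4*m + t)/(t - 2)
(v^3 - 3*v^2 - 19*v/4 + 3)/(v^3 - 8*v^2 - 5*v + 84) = (v^2 + v - 3/4)/(v^2 - 4*v - 21)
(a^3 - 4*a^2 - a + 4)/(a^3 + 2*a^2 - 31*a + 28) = (a + 1)/(a + 7)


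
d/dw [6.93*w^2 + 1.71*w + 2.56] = 13.86*w + 1.71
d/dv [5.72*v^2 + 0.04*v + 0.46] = 11.44*v + 0.04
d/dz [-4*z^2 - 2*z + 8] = -8*z - 2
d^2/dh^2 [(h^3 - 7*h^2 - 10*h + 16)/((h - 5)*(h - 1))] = -42/(h^3 - 15*h^2 + 75*h - 125)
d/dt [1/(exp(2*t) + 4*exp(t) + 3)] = 2*(-exp(t) - 2)*exp(t)/(exp(2*t) + 4*exp(t) + 3)^2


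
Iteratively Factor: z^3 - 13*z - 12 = (z + 3)*(z^2 - 3*z - 4) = (z - 4)*(z + 3)*(z + 1)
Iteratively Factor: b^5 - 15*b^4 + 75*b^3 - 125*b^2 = (b)*(b^4 - 15*b^3 + 75*b^2 - 125*b) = b*(b - 5)*(b^3 - 10*b^2 + 25*b) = b^2*(b - 5)*(b^2 - 10*b + 25) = b^2*(b - 5)^2*(b - 5)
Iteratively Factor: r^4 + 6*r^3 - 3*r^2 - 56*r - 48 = (r + 4)*(r^3 + 2*r^2 - 11*r - 12) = (r - 3)*(r + 4)*(r^2 + 5*r + 4) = (r - 3)*(r + 4)^2*(r + 1)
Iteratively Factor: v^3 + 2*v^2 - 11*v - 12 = (v + 4)*(v^2 - 2*v - 3) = (v + 1)*(v + 4)*(v - 3)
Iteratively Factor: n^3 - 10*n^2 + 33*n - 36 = (n - 4)*(n^2 - 6*n + 9) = (n - 4)*(n - 3)*(n - 3)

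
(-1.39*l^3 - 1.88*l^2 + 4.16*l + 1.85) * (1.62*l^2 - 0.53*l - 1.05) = -2.2518*l^5 - 2.3089*l^4 + 9.1951*l^3 + 2.7662*l^2 - 5.3485*l - 1.9425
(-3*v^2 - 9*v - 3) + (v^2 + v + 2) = -2*v^2 - 8*v - 1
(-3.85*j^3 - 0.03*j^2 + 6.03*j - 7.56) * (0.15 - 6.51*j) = 25.0635*j^4 - 0.3822*j^3 - 39.2598*j^2 + 50.1201*j - 1.134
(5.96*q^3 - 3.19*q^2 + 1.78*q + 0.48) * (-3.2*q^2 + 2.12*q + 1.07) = -19.072*q^5 + 22.8432*q^4 - 6.0816*q^3 - 1.1757*q^2 + 2.9222*q + 0.5136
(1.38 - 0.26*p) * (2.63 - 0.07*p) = 0.0182*p^2 - 0.7804*p + 3.6294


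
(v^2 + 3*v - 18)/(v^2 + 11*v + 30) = (v - 3)/(v + 5)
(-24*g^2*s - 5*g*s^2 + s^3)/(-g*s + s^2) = (24*g^2 + 5*g*s - s^2)/(g - s)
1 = 1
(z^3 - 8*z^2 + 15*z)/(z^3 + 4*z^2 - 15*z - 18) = z*(z - 5)/(z^2 + 7*z + 6)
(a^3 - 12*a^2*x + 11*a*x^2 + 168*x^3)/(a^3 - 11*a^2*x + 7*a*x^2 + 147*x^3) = (-a + 8*x)/(-a + 7*x)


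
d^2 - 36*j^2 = (d - 6*j)*(d + 6*j)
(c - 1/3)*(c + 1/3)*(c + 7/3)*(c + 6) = c^4 + 25*c^3/3 + 125*c^2/9 - 25*c/27 - 14/9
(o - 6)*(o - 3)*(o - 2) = o^3 - 11*o^2 + 36*o - 36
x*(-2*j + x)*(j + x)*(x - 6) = -2*j^2*x^2 + 12*j^2*x - j*x^3 + 6*j*x^2 + x^4 - 6*x^3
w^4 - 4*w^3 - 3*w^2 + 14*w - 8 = (w - 4)*(w - 1)^2*(w + 2)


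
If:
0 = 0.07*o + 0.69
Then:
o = -9.86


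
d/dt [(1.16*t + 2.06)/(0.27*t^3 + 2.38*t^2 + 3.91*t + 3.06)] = (0.3132*t^3 + 2.7608*t^2 + 4.5356*t - (1.16*t + 2.06)*(0.81*t^2 + 4.76*t + 3.91) + 3.5496)/(0.27*t^3 + 2.38*t^2 + 3.91*t + 3.06)^2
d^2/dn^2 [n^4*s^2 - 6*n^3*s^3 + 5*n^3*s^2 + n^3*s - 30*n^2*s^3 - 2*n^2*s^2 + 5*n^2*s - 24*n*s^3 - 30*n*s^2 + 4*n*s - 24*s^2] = 2*s*(6*n^2*s - 18*n*s^2 + 15*n*s + 3*n - 30*s^2 - 2*s + 5)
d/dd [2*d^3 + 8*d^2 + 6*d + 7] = 6*d^2 + 16*d + 6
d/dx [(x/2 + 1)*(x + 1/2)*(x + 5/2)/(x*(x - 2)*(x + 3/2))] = (-44*x^4 - 164*x^3 - 151*x^2 + 20*x + 60)/(4*x^2*(4*x^4 - 4*x^3 - 23*x^2 + 12*x + 36))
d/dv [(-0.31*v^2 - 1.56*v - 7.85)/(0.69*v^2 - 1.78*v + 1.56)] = (1.6282*v^2 + 9.8658*v - 16.4066)/(0.4761*v^4 - 2.4564*v^3 + 5.3212*v^2 - 5.5536*v + 2.4336)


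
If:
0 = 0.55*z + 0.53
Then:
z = -0.96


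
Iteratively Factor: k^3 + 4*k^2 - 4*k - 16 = (k + 2)*(k^2 + 2*k - 8) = (k + 2)*(k + 4)*(k - 2)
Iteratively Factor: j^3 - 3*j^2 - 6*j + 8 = (j - 4)*(j^2 + j - 2) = (j - 4)*(j - 1)*(j + 2)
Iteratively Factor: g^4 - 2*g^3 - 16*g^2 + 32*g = (g)*(g^3 - 2*g^2 - 16*g + 32) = g*(g + 4)*(g^2 - 6*g + 8) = g*(g - 2)*(g + 4)*(g - 4)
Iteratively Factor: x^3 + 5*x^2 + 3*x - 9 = (x + 3)*(x^2 + 2*x - 3) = (x - 1)*(x + 3)*(x + 3)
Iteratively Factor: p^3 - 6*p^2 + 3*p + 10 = (p - 2)*(p^2 - 4*p - 5) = (p - 2)*(p + 1)*(p - 5)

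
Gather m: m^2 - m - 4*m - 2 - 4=m^2 - 5*m - 6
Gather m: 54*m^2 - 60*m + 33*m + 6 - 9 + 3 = 54*m^2 - 27*m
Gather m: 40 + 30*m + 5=30*m + 45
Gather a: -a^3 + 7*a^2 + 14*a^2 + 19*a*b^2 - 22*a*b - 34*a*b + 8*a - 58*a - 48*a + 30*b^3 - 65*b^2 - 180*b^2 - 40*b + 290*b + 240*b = -a^3 + 21*a^2 + a*(19*b^2 - 56*b - 98) + 30*b^3 - 245*b^2 + 490*b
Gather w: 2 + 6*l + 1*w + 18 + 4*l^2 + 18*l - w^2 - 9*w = 4*l^2 + 24*l - w^2 - 8*w + 20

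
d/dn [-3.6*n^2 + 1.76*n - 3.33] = 1.76 - 7.2*n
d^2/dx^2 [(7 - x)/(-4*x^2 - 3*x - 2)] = 2*((25 - 12*x)*(4*x^2 + 3*x + 2) + (x - 7)*(8*x + 3)^2)/(4*x^2 + 3*x + 2)^3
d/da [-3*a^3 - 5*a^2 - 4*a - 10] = -9*a^2 - 10*a - 4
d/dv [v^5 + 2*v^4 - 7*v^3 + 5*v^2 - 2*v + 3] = 5*v^4 + 8*v^3 - 21*v^2 + 10*v - 2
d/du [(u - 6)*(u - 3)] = 2*u - 9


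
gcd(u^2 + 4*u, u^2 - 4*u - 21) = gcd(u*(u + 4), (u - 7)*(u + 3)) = 1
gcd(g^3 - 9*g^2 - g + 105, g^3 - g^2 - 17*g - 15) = g^2 - 2*g - 15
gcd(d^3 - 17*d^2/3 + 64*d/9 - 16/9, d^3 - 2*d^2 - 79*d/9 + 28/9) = d^2 - 13*d/3 + 4/3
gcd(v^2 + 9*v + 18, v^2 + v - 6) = v + 3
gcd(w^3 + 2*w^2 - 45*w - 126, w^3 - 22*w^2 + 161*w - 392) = w - 7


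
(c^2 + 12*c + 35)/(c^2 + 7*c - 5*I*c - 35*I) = (c + 5)/(c - 5*I)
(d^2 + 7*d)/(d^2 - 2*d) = (d + 7)/(d - 2)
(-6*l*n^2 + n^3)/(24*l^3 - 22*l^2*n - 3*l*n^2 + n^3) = n^2/(-4*l^2 + 3*l*n + n^2)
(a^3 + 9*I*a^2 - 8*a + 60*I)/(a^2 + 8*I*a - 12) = (a^2 + 3*I*a + 10)/(a + 2*I)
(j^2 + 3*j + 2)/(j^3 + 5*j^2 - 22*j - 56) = (j + 1)/(j^2 + 3*j - 28)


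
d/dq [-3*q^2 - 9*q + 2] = -6*q - 9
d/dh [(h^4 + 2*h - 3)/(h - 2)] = (3*h^4 - 8*h^3 - 1)/(h^2 - 4*h + 4)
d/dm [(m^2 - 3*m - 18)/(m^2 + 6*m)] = 9*(m^2 + 4*m + 12)/(m^2*(m^2 + 12*m + 36))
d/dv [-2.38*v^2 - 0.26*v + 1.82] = -4.76*v - 0.26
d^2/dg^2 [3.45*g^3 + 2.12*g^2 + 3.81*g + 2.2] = 20.7*g + 4.24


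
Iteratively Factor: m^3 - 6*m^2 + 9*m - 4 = (m - 1)*(m^2 - 5*m + 4) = (m - 1)^2*(m - 4)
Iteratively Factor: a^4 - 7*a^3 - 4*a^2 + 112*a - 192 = (a - 4)*(a^3 - 3*a^2 - 16*a + 48) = (a - 4)^2*(a^2 + a - 12) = (a - 4)^2*(a + 4)*(a - 3)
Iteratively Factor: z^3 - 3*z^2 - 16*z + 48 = (z + 4)*(z^2 - 7*z + 12) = (z - 3)*(z + 4)*(z - 4)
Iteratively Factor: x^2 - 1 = (x + 1)*(x - 1)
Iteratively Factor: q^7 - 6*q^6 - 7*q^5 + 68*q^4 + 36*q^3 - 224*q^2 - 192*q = (q + 1)*(q^6 - 7*q^5 + 68*q^3 - 32*q^2 - 192*q) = q*(q + 1)*(q^5 - 7*q^4 + 68*q^2 - 32*q - 192) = q*(q + 1)*(q + 2)*(q^4 - 9*q^3 + 18*q^2 + 32*q - 96) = q*(q - 3)*(q + 1)*(q + 2)*(q^3 - 6*q^2 + 32) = q*(q - 3)*(q + 1)*(q + 2)^2*(q^2 - 8*q + 16) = q*(q - 4)*(q - 3)*(q + 1)*(q + 2)^2*(q - 4)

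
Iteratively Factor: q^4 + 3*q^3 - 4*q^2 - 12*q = (q)*(q^3 + 3*q^2 - 4*q - 12) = q*(q - 2)*(q^2 + 5*q + 6) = q*(q - 2)*(q + 2)*(q + 3)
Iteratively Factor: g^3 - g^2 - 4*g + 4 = (g + 2)*(g^2 - 3*g + 2) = (g - 1)*(g + 2)*(g - 2)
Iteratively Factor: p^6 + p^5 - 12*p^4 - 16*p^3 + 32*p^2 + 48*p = (p + 2)*(p^5 - p^4 - 10*p^3 + 4*p^2 + 24*p) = p*(p + 2)*(p^4 - p^3 - 10*p^2 + 4*p + 24) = p*(p + 2)^2*(p^3 - 3*p^2 - 4*p + 12) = p*(p - 2)*(p + 2)^2*(p^2 - p - 6) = p*(p - 3)*(p - 2)*(p + 2)^2*(p + 2)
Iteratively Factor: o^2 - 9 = (o + 3)*(o - 3)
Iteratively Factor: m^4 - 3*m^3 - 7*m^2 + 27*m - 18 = (m + 3)*(m^3 - 6*m^2 + 11*m - 6) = (m - 1)*(m + 3)*(m^2 - 5*m + 6) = (m - 3)*(m - 1)*(m + 3)*(m - 2)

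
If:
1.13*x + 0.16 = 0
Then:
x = -0.14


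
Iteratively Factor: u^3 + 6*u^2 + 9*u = (u)*(u^2 + 6*u + 9) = u*(u + 3)*(u + 3)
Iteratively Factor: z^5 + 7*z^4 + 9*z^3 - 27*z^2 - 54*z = (z + 3)*(z^4 + 4*z^3 - 3*z^2 - 18*z) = (z + 3)^2*(z^3 + z^2 - 6*z) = z*(z + 3)^2*(z^2 + z - 6) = z*(z + 3)^3*(z - 2)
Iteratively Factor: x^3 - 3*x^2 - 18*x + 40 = (x - 2)*(x^2 - x - 20) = (x - 2)*(x + 4)*(x - 5)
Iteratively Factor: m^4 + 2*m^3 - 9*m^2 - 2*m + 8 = (m + 1)*(m^3 + m^2 - 10*m + 8) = (m + 1)*(m + 4)*(m^2 - 3*m + 2) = (m - 1)*(m + 1)*(m + 4)*(m - 2)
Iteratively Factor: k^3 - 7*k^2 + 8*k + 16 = (k - 4)*(k^2 - 3*k - 4) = (k - 4)^2*(k + 1)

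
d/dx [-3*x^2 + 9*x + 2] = 9 - 6*x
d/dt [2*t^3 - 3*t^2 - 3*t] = 6*t^2 - 6*t - 3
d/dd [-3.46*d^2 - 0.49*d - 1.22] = -6.92*d - 0.49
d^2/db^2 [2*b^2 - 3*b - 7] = 4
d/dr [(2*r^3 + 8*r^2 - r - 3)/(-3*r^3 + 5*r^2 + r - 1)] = 2*(17*r^4 - r^3 - 10*r^2 + 7*r + 2)/(9*r^6 - 30*r^5 + 19*r^4 + 16*r^3 - 9*r^2 - 2*r + 1)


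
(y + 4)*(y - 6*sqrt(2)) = y^2 - 6*sqrt(2)*y + 4*y - 24*sqrt(2)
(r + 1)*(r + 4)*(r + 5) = r^3 + 10*r^2 + 29*r + 20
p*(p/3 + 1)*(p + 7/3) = p^3/3 + 16*p^2/9 + 7*p/3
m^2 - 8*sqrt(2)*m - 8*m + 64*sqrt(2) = (m - 8)*(m - 8*sqrt(2))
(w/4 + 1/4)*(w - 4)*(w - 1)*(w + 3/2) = w^4/4 - 5*w^3/8 - 7*w^2/4 + 5*w/8 + 3/2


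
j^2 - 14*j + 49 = (j - 7)^2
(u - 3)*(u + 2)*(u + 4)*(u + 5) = u^4 + 8*u^3 + 5*u^2 - 74*u - 120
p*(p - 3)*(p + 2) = p^3 - p^2 - 6*p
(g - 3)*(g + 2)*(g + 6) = g^3 + 5*g^2 - 12*g - 36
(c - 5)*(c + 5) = c^2 - 25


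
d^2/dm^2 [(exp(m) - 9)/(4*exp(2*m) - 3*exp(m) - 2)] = (16*exp(4*m) - 564*exp(3*m) + 372*exp(2*m) - 375*exp(m) + 58)*exp(m)/(64*exp(6*m) - 144*exp(5*m) + 12*exp(4*m) + 117*exp(3*m) - 6*exp(2*m) - 36*exp(m) - 8)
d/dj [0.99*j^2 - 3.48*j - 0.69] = 1.98*j - 3.48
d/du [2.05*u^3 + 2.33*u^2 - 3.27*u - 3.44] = 6.15*u^2 + 4.66*u - 3.27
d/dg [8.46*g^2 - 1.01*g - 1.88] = 16.92*g - 1.01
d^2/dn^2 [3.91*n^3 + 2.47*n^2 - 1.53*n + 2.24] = 23.46*n + 4.94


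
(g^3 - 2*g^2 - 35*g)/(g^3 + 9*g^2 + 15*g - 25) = g*(g - 7)/(g^2 + 4*g - 5)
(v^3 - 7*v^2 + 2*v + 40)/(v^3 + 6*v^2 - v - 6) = (v^3 - 7*v^2 + 2*v + 40)/(v^3 + 6*v^2 - v - 6)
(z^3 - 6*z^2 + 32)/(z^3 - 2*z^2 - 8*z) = (z - 4)/z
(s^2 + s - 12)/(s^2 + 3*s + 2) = (s^2 + s - 12)/(s^2 + 3*s + 2)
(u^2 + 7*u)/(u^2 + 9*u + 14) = u/(u + 2)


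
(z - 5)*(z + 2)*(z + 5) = z^3 + 2*z^2 - 25*z - 50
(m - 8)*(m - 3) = m^2 - 11*m + 24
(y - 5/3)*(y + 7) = y^2 + 16*y/3 - 35/3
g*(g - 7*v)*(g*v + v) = g^3*v - 7*g^2*v^2 + g^2*v - 7*g*v^2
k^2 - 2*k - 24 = (k - 6)*(k + 4)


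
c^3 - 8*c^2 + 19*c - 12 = (c - 4)*(c - 3)*(c - 1)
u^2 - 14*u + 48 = (u - 8)*(u - 6)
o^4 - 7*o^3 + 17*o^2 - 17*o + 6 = (o - 3)*(o - 2)*(o - 1)^2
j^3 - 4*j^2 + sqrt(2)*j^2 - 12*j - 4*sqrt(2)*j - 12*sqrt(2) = (j - 6)*(j + 2)*(j + sqrt(2))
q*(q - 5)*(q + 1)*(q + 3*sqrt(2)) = q^4 - 4*q^3 + 3*sqrt(2)*q^3 - 12*sqrt(2)*q^2 - 5*q^2 - 15*sqrt(2)*q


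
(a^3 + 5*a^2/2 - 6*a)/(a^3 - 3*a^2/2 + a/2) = (2*a^2 + 5*a - 12)/(2*a^2 - 3*a + 1)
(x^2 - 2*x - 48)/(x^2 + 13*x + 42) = (x - 8)/(x + 7)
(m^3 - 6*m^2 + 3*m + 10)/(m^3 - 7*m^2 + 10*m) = (m + 1)/m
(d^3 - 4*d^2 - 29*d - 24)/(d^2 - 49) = (d^3 - 4*d^2 - 29*d - 24)/(d^2 - 49)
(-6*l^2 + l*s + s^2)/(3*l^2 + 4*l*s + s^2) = (-2*l + s)/(l + s)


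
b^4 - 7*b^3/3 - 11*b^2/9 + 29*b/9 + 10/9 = (b - 2)*(b - 5/3)*(b + 1/3)*(b + 1)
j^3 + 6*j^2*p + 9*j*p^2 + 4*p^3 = (j + p)^2*(j + 4*p)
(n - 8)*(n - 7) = n^2 - 15*n + 56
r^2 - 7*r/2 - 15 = (r - 6)*(r + 5/2)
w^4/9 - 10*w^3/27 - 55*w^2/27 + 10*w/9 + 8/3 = (w/3 + 1/3)*(w/3 + 1)*(w - 6)*(w - 4/3)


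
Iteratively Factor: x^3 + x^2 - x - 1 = (x + 1)*(x^2 - 1) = (x + 1)^2*(x - 1)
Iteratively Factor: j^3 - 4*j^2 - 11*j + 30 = (j - 5)*(j^2 + j - 6) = (j - 5)*(j + 3)*(j - 2)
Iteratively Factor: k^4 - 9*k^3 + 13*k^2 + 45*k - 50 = (k - 5)*(k^3 - 4*k^2 - 7*k + 10) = (k - 5)*(k + 2)*(k^2 - 6*k + 5) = (k - 5)^2*(k + 2)*(k - 1)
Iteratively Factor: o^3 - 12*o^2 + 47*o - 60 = (o - 5)*(o^2 - 7*o + 12) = (o - 5)*(o - 3)*(o - 4)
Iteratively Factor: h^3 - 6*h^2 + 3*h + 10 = (h - 5)*(h^2 - h - 2) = (h - 5)*(h + 1)*(h - 2)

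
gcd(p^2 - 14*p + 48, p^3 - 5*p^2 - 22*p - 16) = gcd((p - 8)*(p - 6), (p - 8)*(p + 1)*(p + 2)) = p - 8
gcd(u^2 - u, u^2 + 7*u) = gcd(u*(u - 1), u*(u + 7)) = u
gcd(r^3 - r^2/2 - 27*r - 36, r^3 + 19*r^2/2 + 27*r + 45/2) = r + 3/2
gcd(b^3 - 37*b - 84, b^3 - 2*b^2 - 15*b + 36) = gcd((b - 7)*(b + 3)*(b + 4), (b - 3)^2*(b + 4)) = b + 4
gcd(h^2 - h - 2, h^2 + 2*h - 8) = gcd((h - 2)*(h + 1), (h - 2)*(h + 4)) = h - 2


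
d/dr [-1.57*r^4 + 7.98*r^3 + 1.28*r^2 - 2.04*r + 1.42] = -6.28*r^3 + 23.94*r^2 + 2.56*r - 2.04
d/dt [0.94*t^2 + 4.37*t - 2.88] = 1.88*t + 4.37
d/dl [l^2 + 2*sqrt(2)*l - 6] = 2*l + 2*sqrt(2)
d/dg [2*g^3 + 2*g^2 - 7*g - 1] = 6*g^2 + 4*g - 7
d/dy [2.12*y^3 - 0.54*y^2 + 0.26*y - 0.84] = 6.36*y^2 - 1.08*y + 0.26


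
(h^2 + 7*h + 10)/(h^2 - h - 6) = (h + 5)/(h - 3)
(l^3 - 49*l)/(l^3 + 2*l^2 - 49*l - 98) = l/(l + 2)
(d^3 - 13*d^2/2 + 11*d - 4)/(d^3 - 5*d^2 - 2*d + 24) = (d^2 - 5*d/2 + 1)/(d^2 - d - 6)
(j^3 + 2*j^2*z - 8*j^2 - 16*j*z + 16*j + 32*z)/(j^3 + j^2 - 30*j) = (j^3 + 2*j^2*z - 8*j^2 - 16*j*z + 16*j + 32*z)/(j*(j^2 + j - 30))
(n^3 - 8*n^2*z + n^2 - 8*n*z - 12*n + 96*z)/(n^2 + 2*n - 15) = (n^2 - 8*n*z + 4*n - 32*z)/(n + 5)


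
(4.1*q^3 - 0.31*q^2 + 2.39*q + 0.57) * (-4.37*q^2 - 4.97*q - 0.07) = -17.917*q^5 - 19.0223*q^4 - 9.1906*q^3 - 14.3475*q^2 - 3.0002*q - 0.0399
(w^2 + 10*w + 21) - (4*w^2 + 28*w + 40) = -3*w^2 - 18*w - 19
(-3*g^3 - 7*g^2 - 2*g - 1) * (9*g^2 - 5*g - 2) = -27*g^5 - 48*g^4 + 23*g^3 + 15*g^2 + 9*g + 2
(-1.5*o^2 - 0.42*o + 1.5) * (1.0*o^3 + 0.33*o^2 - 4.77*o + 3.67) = -1.5*o^5 - 0.915*o^4 + 8.5164*o^3 - 3.0066*o^2 - 8.6964*o + 5.505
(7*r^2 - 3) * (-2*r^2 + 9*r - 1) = -14*r^4 + 63*r^3 - r^2 - 27*r + 3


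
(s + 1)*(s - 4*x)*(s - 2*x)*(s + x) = s^4 - 5*s^3*x + s^3 + 2*s^2*x^2 - 5*s^2*x + 8*s*x^3 + 2*s*x^2 + 8*x^3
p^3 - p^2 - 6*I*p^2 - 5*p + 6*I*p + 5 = (p - 1)*(p - 5*I)*(p - I)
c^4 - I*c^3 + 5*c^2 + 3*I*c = c*(c - 3*I)*(c + I)^2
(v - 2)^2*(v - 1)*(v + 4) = v^4 - v^3 - 12*v^2 + 28*v - 16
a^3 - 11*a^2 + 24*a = a*(a - 8)*(a - 3)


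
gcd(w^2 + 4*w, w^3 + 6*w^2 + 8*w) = w^2 + 4*w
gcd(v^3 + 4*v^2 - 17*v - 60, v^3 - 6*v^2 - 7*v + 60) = v^2 - v - 12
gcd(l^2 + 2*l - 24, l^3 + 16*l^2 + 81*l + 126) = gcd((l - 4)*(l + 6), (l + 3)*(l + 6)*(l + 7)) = l + 6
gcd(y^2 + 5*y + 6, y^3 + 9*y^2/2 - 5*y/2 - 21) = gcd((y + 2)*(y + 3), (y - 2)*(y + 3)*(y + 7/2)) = y + 3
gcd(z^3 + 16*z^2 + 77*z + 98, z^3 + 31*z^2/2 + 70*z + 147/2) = z^2 + 14*z + 49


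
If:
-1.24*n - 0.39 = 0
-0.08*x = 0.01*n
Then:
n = -0.31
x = 0.04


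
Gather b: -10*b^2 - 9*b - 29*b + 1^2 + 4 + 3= -10*b^2 - 38*b + 8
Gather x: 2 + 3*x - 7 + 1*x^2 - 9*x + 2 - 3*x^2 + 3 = -2*x^2 - 6*x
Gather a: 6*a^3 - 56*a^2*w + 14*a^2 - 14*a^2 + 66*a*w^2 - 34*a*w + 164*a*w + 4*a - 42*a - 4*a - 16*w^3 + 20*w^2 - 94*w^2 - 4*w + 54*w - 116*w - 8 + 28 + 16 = 6*a^3 - 56*a^2*w + a*(66*w^2 + 130*w - 42) - 16*w^3 - 74*w^2 - 66*w + 36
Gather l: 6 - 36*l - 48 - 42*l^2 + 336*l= -42*l^2 + 300*l - 42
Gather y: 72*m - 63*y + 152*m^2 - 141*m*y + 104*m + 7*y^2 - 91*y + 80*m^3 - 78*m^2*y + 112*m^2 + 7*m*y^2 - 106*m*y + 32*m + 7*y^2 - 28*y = 80*m^3 + 264*m^2 + 208*m + y^2*(7*m + 14) + y*(-78*m^2 - 247*m - 182)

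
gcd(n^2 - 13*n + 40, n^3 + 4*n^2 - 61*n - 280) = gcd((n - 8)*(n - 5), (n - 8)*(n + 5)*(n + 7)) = n - 8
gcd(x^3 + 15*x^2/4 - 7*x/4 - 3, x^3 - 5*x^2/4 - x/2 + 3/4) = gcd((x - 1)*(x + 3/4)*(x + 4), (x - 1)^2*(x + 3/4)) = x^2 - x/4 - 3/4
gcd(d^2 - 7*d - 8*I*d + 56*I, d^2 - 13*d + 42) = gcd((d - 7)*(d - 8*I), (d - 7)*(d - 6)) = d - 7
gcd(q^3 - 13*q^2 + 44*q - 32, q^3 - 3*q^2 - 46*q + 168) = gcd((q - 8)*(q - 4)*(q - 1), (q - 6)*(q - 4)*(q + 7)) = q - 4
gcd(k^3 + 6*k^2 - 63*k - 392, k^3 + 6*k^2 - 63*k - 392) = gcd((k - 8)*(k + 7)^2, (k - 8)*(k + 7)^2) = k^3 + 6*k^2 - 63*k - 392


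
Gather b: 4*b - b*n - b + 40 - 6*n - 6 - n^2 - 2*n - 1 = b*(3 - n) - n^2 - 8*n + 33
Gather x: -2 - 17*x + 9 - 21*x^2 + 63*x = -21*x^2 + 46*x + 7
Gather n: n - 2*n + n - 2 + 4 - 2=0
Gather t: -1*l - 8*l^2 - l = -8*l^2 - 2*l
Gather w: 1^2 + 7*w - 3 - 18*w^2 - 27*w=-18*w^2 - 20*w - 2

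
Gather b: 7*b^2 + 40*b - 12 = 7*b^2 + 40*b - 12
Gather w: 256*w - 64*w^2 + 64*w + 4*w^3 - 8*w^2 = 4*w^3 - 72*w^2 + 320*w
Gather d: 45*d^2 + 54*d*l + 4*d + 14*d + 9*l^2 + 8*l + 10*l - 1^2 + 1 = 45*d^2 + d*(54*l + 18) + 9*l^2 + 18*l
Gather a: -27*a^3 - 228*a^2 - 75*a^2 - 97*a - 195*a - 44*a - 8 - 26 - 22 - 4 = -27*a^3 - 303*a^2 - 336*a - 60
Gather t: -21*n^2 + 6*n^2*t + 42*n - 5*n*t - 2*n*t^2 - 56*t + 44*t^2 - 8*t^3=-21*n^2 + 42*n - 8*t^3 + t^2*(44 - 2*n) + t*(6*n^2 - 5*n - 56)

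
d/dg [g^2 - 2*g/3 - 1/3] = 2*g - 2/3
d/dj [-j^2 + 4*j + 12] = 4 - 2*j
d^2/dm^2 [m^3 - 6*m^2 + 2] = 6*m - 12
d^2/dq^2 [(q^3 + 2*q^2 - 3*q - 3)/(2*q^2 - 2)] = (-2*q^3 - 3*q^2 - 6*q - 1)/(q^6 - 3*q^4 + 3*q^2 - 1)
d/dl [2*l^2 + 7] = 4*l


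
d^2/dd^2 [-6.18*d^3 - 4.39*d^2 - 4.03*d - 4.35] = -37.08*d - 8.78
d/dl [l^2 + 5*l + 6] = 2*l + 5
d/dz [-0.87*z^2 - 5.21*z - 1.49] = -1.74*z - 5.21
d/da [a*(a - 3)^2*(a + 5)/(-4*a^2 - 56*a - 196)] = (-2*a^4 - 27*a^3 + 21*a^2 + 339*a - 315)/(4*(a^3 + 21*a^2 + 147*a + 343))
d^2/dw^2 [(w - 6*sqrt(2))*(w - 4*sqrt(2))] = 2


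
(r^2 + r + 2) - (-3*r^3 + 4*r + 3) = 3*r^3 + r^2 - 3*r - 1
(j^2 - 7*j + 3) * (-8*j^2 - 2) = -8*j^4 + 56*j^3 - 26*j^2 + 14*j - 6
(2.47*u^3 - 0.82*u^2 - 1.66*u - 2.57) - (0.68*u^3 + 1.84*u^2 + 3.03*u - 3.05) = 1.79*u^3 - 2.66*u^2 - 4.69*u + 0.48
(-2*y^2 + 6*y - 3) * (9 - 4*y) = 8*y^3 - 42*y^2 + 66*y - 27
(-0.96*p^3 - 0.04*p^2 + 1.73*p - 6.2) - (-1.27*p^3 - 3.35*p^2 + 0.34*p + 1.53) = 0.31*p^3 + 3.31*p^2 + 1.39*p - 7.73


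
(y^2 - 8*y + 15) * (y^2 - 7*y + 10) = y^4 - 15*y^3 + 81*y^2 - 185*y + 150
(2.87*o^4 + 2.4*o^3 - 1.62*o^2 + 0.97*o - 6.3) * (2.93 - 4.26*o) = -12.2262*o^5 - 1.8149*o^4 + 13.9332*o^3 - 8.8788*o^2 + 29.6801*o - 18.459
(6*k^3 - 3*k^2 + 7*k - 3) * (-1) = -6*k^3 + 3*k^2 - 7*k + 3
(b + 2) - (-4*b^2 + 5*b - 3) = 4*b^2 - 4*b + 5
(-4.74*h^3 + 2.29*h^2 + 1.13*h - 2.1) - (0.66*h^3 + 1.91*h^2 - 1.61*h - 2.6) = -5.4*h^3 + 0.38*h^2 + 2.74*h + 0.5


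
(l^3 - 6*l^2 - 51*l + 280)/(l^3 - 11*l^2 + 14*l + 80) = (l + 7)/(l + 2)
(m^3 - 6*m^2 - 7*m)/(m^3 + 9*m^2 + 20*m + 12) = m*(m - 7)/(m^2 + 8*m + 12)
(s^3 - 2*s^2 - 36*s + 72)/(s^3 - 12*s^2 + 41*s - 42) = (s^2 - 36)/(s^2 - 10*s + 21)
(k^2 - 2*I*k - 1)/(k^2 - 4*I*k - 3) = (k - I)/(k - 3*I)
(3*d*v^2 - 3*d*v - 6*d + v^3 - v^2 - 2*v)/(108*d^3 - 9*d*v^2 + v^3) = (v^2 - v - 2)/(36*d^2 - 12*d*v + v^2)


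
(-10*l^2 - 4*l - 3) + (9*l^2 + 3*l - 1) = -l^2 - l - 4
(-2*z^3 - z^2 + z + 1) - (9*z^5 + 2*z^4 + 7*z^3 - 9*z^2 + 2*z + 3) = -9*z^5 - 2*z^4 - 9*z^3 + 8*z^2 - z - 2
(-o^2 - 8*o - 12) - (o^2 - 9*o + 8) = -2*o^2 + o - 20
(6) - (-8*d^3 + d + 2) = 8*d^3 - d + 4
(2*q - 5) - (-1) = 2*q - 4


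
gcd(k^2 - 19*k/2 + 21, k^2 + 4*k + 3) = 1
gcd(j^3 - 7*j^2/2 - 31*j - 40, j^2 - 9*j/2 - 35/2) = j + 5/2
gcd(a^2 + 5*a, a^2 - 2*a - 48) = 1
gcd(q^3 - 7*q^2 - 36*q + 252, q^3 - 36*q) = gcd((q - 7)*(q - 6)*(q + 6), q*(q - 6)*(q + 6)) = q^2 - 36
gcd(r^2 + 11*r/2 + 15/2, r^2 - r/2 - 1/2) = 1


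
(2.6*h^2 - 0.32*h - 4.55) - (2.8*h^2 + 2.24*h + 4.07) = -0.2*h^2 - 2.56*h - 8.62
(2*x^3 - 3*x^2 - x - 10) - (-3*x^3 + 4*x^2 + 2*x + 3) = 5*x^3 - 7*x^2 - 3*x - 13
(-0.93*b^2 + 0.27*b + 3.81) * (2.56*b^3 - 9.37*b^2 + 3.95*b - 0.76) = -2.3808*b^5 + 9.4053*b^4 + 3.5502*b^3 - 33.9264*b^2 + 14.8443*b - 2.8956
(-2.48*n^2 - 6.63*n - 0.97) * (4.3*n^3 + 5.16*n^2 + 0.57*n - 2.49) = -10.664*n^5 - 41.3058*n^4 - 39.7954*n^3 - 2.6091*n^2 + 15.9558*n + 2.4153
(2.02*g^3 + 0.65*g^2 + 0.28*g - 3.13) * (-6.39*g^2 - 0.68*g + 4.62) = -12.9078*g^5 - 5.5271*g^4 + 7.1012*g^3 + 22.8133*g^2 + 3.422*g - 14.4606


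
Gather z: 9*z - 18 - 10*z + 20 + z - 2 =0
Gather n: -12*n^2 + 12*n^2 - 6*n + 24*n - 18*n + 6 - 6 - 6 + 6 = 0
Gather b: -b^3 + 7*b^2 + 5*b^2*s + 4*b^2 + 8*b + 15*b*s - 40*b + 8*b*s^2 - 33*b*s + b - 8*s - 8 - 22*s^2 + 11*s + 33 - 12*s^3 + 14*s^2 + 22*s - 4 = -b^3 + b^2*(5*s + 11) + b*(8*s^2 - 18*s - 31) - 12*s^3 - 8*s^2 + 25*s + 21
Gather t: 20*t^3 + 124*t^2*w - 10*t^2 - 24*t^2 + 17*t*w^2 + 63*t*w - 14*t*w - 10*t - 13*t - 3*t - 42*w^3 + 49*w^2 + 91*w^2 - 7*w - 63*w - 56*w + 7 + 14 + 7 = 20*t^3 + t^2*(124*w - 34) + t*(17*w^2 + 49*w - 26) - 42*w^3 + 140*w^2 - 126*w + 28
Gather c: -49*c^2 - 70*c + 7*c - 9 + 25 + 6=-49*c^2 - 63*c + 22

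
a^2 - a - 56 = (a - 8)*(a + 7)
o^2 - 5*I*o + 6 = (o - 6*I)*(o + I)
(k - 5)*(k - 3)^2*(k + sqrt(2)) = k^4 - 11*k^3 + sqrt(2)*k^3 - 11*sqrt(2)*k^2 + 39*k^2 - 45*k + 39*sqrt(2)*k - 45*sqrt(2)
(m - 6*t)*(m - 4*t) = m^2 - 10*m*t + 24*t^2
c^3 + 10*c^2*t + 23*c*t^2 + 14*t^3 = (c + t)*(c + 2*t)*(c + 7*t)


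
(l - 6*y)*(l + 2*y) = l^2 - 4*l*y - 12*y^2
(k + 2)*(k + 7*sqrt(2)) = k^2 + 2*k + 7*sqrt(2)*k + 14*sqrt(2)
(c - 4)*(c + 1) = c^2 - 3*c - 4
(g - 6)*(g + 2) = g^2 - 4*g - 12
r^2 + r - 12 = (r - 3)*(r + 4)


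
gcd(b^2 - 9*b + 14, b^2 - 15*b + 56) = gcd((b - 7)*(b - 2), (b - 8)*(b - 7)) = b - 7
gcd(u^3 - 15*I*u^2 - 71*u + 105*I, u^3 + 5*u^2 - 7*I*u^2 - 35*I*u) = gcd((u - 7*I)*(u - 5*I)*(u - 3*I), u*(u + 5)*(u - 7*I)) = u - 7*I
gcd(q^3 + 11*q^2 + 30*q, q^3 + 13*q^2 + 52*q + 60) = q^2 + 11*q + 30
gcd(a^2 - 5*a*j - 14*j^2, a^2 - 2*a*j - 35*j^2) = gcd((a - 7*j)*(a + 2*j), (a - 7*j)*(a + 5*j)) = a - 7*j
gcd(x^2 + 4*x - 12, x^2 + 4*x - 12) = x^2 + 4*x - 12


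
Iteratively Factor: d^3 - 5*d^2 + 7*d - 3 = (d - 3)*(d^2 - 2*d + 1) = (d - 3)*(d - 1)*(d - 1)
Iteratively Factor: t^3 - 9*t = (t + 3)*(t^2 - 3*t) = t*(t + 3)*(t - 3)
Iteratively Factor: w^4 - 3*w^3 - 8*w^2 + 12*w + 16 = (w + 1)*(w^3 - 4*w^2 - 4*w + 16) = (w - 4)*(w + 1)*(w^2 - 4) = (w - 4)*(w - 2)*(w + 1)*(w + 2)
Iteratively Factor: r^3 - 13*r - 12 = (r - 4)*(r^2 + 4*r + 3) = (r - 4)*(r + 1)*(r + 3)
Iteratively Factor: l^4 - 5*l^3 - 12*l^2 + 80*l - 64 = (l - 4)*(l^3 - l^2 - 16*l + 16) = (l - 4)^2*(l^2 + 3*l - 4) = (l - 4)^2*(l - 1)*(l + 4)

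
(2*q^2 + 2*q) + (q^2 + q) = 3*q^2 + 3*q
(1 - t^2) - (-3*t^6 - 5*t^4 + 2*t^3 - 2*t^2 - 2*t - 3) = 3*t^6 + 5*t^4 - 2*t^3 + t^2 + 2*t + 4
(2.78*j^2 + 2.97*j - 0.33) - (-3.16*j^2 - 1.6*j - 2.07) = 5.94*j^2 + 4.57*j + 1.74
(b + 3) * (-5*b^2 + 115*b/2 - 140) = -5*b^3 + 85*b^2/2 + 65*b/2 - 420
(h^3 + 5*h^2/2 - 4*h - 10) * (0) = 0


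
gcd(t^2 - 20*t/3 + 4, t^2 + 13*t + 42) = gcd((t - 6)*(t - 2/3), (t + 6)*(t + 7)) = 1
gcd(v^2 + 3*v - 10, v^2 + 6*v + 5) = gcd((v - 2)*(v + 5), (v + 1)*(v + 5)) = v + 5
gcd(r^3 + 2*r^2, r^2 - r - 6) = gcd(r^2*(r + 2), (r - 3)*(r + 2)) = r + 2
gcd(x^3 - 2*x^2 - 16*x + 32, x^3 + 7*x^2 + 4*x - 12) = 1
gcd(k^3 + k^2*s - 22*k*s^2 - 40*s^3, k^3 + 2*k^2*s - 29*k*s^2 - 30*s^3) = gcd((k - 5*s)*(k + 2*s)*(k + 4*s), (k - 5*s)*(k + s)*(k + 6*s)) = -k + 5*s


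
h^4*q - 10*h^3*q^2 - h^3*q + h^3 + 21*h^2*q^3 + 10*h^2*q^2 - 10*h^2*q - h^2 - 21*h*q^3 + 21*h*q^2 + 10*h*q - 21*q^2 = (h - 1)*(h - 7*q)*(h - 3*q)*(h*q + 1)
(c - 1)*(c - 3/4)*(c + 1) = c^3 - 3*c^2/4 - c + 3/4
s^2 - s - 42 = (s - 7)*(s + 6)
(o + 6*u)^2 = o^2 + 12*o*u + 36*u^2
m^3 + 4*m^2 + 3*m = m*(m + 1)*(m + 3)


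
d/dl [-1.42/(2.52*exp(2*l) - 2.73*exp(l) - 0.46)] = (7.1568*exp(l) - 3.8766)*exp(l)/(-2.52*exp(2*l) + 2.73*exp(l) + 0.46)^2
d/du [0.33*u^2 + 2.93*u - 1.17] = 0.66*u + 2.93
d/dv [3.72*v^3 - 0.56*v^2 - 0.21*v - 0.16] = 11.16*v^2 - 1.12*v - 0.21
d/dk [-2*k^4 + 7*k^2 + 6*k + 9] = -8*k^3 + 14*k + 6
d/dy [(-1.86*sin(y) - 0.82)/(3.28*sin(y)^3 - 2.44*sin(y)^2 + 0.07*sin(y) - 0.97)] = (12.2016*sin(y)^3 + 3.5304*sin(y)^2 - 4.0016*sin(y) + 1.8616)*cos(y)/(10.7584*sin(y)^6 - 16.0064*sin(y)^5 + 6.4128*sin(y)^4 - 6.7048*sin(y)^3 + 4.7385*sin(y)^2 - 0.1358*sin(y) + 0.9409)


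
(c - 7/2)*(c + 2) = c^2 - 3*c/2 - 7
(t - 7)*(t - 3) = t^2 - 10*t + 21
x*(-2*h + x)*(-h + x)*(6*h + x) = 12*h^3*x - 16*h^2*x^2 + 3*h*x^3 + x^4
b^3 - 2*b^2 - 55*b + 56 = (b - 8)*(b - 1)*(b + 7)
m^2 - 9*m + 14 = (m - 7)*(m - 2)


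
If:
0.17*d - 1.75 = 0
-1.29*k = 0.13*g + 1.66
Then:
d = 10.29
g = -9.92307692307692*k - 12.7692307692308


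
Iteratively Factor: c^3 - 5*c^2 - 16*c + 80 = (c - 5)*(c^2 - 16) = (c - 5)*(c - 4)*(c + 4)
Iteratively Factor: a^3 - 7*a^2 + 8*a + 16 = (a - 4)*(a^2 - 3*a - 4) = (a - 4)^2*(a + 1)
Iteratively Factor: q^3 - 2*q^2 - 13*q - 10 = (q + 2)*(q^2 - 4*q - 5) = (q + 1)*(q + 2)*(q - 5)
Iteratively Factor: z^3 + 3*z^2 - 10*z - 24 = (z - 3)*(z^2 + 6*z + 8) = (z - 3)*(z + 2)*(z + 4)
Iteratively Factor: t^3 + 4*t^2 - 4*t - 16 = (t - 2)*(t^2 + 6*t + 8) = (t - 2)*(t + 2)*(t + 4)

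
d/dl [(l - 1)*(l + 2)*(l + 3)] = 3*l^2 + 8*l + 1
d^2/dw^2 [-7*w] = 0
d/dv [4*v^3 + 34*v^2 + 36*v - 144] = 12*v^2 + 68*v + 36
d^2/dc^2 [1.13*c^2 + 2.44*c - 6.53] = 2.26000000000000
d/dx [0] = 0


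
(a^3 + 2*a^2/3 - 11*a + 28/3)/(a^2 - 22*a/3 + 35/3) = (a^2 + 3*a - 4)/(a - 5)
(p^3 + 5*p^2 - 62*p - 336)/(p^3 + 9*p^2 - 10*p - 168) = (p - 8)/(p - 4)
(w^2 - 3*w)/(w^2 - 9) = w/(w + 3)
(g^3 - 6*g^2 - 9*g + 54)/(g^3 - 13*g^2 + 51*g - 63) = (g^2 - 3*g - 18)/(g^2 - 10*g + 21)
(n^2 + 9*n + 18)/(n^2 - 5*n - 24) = (n + 6)/(n - 8)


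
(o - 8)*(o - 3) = o^2 - 11*o + 24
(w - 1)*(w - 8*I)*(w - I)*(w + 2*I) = w^4 - w^3 - 7*I*w^3 + 10*w^2 + 7*I*w^2 - 10*w - 16*I*w + 16*I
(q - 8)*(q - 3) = q^2 - 11*q + 24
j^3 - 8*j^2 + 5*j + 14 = (j - 7)*(j - 2)*(j + 1)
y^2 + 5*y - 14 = (y - 2)*(y + 7)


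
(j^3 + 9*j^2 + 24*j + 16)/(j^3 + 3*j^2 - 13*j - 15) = (j^2 + 8*j + 16)/(j^2 + 2*j - 15)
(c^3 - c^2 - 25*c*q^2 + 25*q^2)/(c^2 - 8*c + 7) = (c^2 - 25*q^2)/(c - 7)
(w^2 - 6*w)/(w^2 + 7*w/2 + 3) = 2*w*(w - 6)/(2*w^2 + 7*w + 6)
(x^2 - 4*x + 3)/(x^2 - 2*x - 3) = (x - 1)/(x + 1)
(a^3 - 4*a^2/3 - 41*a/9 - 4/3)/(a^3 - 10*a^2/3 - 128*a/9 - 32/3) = (3*a^2 - 8*a - 3)/(3*a^2 - 14*a - 24)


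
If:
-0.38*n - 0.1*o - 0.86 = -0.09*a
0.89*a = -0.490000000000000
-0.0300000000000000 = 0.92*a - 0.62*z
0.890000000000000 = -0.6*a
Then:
No Solution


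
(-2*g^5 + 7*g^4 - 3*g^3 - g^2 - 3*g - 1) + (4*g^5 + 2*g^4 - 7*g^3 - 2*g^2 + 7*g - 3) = 2*g^5 + 9*g^4 - 10*g^3 - 3*g^2 + 4*g - 4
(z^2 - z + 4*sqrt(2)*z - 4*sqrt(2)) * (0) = 0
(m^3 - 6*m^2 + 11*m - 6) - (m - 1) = m^3 - 6*m^2 + 10*m - 5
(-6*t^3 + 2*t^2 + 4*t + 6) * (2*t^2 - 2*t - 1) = -12*t^5 + 16*t^4 + 10*t^3 + 2*t^2 - 16*t - 6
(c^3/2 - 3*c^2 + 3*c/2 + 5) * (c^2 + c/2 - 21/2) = c^5/2 - 11*c^4/4 - 21*c^3/4 + 149*c^2/4 - 53*c/4 - 105/2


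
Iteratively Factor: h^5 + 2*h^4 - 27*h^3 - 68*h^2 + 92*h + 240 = (h + 4)*(h^4 - 2*h^3 - 19*h^2 + 8*h + 60) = (h + 2)*(h + 4)*(h^3 - 4*h^2 - 11*h + 30) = (h - 2)*(h + 2)*(h + 4)*(h^2 - 2*h - 15) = (h - 5)*(h - 2)*(h + 2)*(h + 4)*(h + 3)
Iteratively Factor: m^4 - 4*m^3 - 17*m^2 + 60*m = (m + 4)*(m^3 - 8*m^2 + 15*m) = (m - 3)*(m + 4)*(m^2 - 5*m) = m*(m - 3)*(m + 4)*(m - 5)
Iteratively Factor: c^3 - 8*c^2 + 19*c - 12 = (c - 4)*(c^2 - 4*c + 3) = (c - 4)*(c - 3)*(c - 1)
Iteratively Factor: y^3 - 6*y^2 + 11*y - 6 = (y - 2)*(y^2 - 4*y + 3) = (y - 3)*(y - 2)*(y - 1)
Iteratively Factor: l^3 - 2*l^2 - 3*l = (l + 1)*(l^2 - 3*l) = (l - 3)*(l + 1)*(l)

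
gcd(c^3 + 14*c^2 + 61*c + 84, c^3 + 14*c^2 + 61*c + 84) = c^3 + 14*c^2 + 61*c + 84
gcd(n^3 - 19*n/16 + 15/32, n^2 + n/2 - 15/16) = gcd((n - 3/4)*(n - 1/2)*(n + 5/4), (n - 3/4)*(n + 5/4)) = n^2 + n/2 - 15/16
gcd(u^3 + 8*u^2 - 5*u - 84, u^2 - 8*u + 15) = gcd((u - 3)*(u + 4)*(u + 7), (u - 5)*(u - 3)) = u - 3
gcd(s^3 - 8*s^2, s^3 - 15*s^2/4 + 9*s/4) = s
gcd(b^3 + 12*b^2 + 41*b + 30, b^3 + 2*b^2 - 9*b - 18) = 1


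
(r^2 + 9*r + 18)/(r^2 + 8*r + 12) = (r + 3)/(r + 2)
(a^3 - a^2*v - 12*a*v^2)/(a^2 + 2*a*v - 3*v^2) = a*(-a + 4*v)/(-a + v)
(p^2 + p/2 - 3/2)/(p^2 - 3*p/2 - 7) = (-2*p^2 - p + 3)/(-2*p^2 + 3*p + 14)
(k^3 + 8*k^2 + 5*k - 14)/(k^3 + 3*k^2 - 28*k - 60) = (k^2 + 6*k - 7)/(k^2 + k - 30)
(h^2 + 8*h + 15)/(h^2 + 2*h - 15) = (h + 3)/(h - 3)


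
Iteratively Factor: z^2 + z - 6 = (z + 3)*(z - 2)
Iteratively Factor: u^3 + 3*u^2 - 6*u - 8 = (u - 2)*(u^2 + 5*u + 4) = (u - 2)*(u + 1)*(u + 4)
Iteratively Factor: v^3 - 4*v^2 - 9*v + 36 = (v + 3)*(v^2 - 7*v + 12) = (v - 3)*(v + 3)*(v - 4)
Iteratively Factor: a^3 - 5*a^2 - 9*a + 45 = (a - 5)*(a^2 - 9) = (a - 5)*(a - 3)*(a + 3)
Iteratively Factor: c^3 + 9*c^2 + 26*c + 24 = (c + 2)*(c^2 + 7*c + 12) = (c + 2)*(c + 3)*(c + 4)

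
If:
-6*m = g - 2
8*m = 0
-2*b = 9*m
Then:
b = 0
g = 2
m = 0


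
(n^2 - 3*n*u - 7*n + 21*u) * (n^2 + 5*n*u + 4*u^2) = n^4 + 2*n^3*u - 7*n^3 - 11*n^2*u^2 - 14*n^2*u - 12*n*u^3 + 77*n*u^2 + 84*u^3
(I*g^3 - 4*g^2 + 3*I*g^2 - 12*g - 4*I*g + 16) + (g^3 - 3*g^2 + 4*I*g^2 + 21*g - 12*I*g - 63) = g^3 + I*g^3 - 7*g^2 + 7*I*g^2 + 9*g - 16*I*g - 47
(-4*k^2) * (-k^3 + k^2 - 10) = 4*k^5 - 4*k^4 + 40*k^2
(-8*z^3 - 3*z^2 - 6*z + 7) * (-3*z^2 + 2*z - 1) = 24*z^5 - 7*z^4 + 20*z^3 - 30*z^2 + 20*z - 7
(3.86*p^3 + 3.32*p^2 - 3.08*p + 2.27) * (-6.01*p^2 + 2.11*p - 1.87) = -23.1986*p^5 - 11.8086*p^4 + 18.2978*p^3 - 26.3499*p^2 + 10.5493*p - 4.2449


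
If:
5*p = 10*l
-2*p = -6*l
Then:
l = 0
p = 0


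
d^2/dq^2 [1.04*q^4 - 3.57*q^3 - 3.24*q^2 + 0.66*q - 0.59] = 12.48*q^2 - 21.42*q - 6.48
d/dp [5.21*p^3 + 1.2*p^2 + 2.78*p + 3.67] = 15.63*p^2 + 2.4*p + 2.78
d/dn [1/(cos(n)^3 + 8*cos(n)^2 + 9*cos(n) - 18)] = (3*cos(n)^2 + 16*cos(n) + 9)*sin(n)/(cos(n)^3 + 8*cos(n)^2 + 9*cos(n) - 18)^2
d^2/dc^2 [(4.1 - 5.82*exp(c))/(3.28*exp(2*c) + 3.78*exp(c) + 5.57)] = (-62.613888*exp(4*c) + 248.596448*exp(3*c) + 790.474752*exp(2*c) - 118.501228*exp(c) - 266.888778)*exp(c)/(35.287552*exp(6*c) + 122.000256*exp(5*c) + 320.37072*exp(4*c) + 468.36468*exp(3*c) + 544.04418*exp(2*c) + 351.822366*exp(c) + 172.808693)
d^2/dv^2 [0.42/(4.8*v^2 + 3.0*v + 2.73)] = (-19.3536*v^2 - 12.096*v + 0.42*(9.6*v + 3.0)*(19.2*v + 6.0) - 11.00736)/(4.8*v^2 + 3.0*v + 2.73)^3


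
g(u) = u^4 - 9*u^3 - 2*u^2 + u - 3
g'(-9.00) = -5066.00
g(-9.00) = 12948.00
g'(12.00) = 2977.00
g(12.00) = 4905.00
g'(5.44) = -175.83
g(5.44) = -629.87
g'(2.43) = -110.76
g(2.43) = -106.65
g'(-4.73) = -1007.44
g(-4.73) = 1400.49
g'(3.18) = -156.13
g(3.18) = -207.20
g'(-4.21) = -759.18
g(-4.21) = 943.05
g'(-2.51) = -222.32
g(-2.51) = 163.90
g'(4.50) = -199.25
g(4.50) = -449.06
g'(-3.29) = -420.54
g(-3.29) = 409.72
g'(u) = 4*u^3 - 27*u^2 - 4*u + 1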